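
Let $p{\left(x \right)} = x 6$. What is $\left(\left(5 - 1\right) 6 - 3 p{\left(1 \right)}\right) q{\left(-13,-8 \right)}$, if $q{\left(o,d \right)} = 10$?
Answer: $60$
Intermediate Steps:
$p{\left(x \right)} = 6 x$
$\left(\left(5 - 1\right) 6 - 3 p{\left(1 \right)}\right) q{\left(-13,-8 \right)} = \left(\left(5 - 1\right) 6 - 3 \cdot 6 \cdot 1\right) 10 = \left(4 \cdot 6 - 18\right) 10 = \left(24 - 18\right) 10 = 6 \cdot 10 = 60$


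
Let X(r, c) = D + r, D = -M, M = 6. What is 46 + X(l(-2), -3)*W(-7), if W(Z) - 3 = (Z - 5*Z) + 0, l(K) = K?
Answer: -202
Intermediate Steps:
D = -6 (D = -1*6 = -6)
W(Z) = 3 - 4*Z (W(Z) = 3 + ((Z - 5*Z) + 0) = 3 + (-4*Z + 0) = 3 - 4*Z)
X(r, c) = -6 + r
46 + X(l(-2), -3)*W(-7) = 46 + (-6 - 2)*(3 - 4*(-7)) = 46 - 8*(3 + 28) = 46 - 8*31 = 46 - 248 = -202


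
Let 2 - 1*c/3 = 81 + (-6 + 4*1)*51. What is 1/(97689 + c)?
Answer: 1/97758 ≈ 1.0229e-5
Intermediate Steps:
c = 69 (c = 6 - 3*(81 + (-6 + 4*1)*51) = 6 - 3*(81 + (-6 + 4)*51) = 6 - 3*(81 - 2*51) = 6 - 3*(81 - 102) = 6 - 3*(-21) = 6 + 63 = 69)
1/(97689 + c) = 1/(97689 + 69) = 1/97758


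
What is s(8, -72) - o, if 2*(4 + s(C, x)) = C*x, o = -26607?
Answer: 26315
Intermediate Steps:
s(C, x) = -4 + C*x/2 (s(C, x) = -4 + (C*x)/2 = -4 + C*x/2)
s(8, -72) - o = (-4 + (½)*8*(-72)) - 1*(-26607) = (-4 - 288) + 26607 = -292 + 26607 = 26315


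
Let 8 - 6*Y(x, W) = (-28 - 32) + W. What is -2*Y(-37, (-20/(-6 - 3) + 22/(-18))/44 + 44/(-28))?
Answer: -21421/924 ≈ -23.183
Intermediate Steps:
Y(x, W) = 34/3 - W/6 (Y(x, W) = 4/3 - ((-28 - 32) + W)/6 = 4/3 - (-60 + W)/6 = 4/3 + (10 - W/6) = 34/3 - W/6)
-2*Y(-37, (-20/(-6 - 3) + 22/(-18))/44 + 44/(-28)) = -2*(34/3 - ((-20/(-6 - 3) + 22/(-18))/44 + 44/(-28))/6) = -2*(34/3 - ((-20/(-9) + 22*(-1/18))*(1/44) + 44*(-1/28))/6) = -2*(34/3 - ((-20*(-⅑) - 11/9)*(1/44) - 11/7)/6) = -2*(34/3 - ((20/9 - 11/9)*(1/44) - 11/7)/6) = -2*(34/3 - (1*(1/44) - 11/7)/6) = -2*(34/3 - (1/44 - 11/7)/6) = -2*(34/3 - ⅙*(-477/308)) = -2*(34/3 + 159/616) = -2*21421/1848 = -21421/924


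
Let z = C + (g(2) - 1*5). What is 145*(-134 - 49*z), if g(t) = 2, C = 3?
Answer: -19430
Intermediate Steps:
z = 0 (z = 3 + (2 - 1*5) = 3 + (2 - 5) = 3 - 3 = 0)
145*(-134 - 49*z) = 145*(-134 - 49*0) = 145*(-134 + 0) = 145*(-134) = -19430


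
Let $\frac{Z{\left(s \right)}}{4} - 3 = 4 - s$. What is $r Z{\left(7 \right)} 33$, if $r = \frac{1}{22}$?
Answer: $0$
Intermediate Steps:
$r = \frac{1}{22} \approx 0.045455$
$Z{\left(s \right)} = 28 - 4 s$ ($Z{\left(s \right)} = 12 + 4 \left(4 - s\right) = 12 - \left(-16 + 4 s\right) = 28 - 4 s$)
$r Z{\left(7 \right)} 33 = \frac{28 - 28}{22} \cdot 33 = \frac{1}{22} \cdot 0 \cdot 33 = 0 \cdot 33 = 0$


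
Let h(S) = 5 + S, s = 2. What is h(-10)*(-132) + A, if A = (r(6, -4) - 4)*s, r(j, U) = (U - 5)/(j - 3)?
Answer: 646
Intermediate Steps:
r(j, U) = (-5 + U)/(-3 + j)
A = -14 (A = ((-5 - 4)/(-3 + 6) - 4)*2 = (-9/3 - 4)*2 = ((1/3)*(-9) - 4)*2 = (-3 - 4)*2 = -7*2 = -14)
h(-10)*(-132) + A = (5 - 10)*(-132) - 14 = -5*(-132) - 14 = 660 - 14 = 646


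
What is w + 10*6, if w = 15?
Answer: 75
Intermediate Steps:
w + 10*6 = 15 + 10*6 = 15 + 60 = 75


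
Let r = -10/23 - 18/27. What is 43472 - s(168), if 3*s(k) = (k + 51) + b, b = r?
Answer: 8983669/207 ≈ 43399.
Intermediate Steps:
r = -76/69 (r = -10*1/23 - 18*1/27 = -10/23 - ⅔ = -76/69 ≈ -1.1014)
b = -76/69 ≈ -1.1014
s(k) = 3443/207 + k/3 (s(k) = ((k + 51) - 76/69)/3 = ((51 + k) - 76/69)/3 = (3443/69 + k)/3 = 3443/207 + k/3)
43472 - s(168) = 43472 - (3443/207 + (⅓)*168) = 43472 - (3443/207 + 56) = 43472 - 1*15035/207 = 43472 - 15035/207 = 8983669/207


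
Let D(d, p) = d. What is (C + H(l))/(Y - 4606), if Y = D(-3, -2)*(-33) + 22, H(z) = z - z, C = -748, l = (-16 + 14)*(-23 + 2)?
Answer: 748/4485 ≈ 0.16678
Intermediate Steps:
l = 42 (l = -2*(-21) = 42)
H(z) = 0
Y = 121 (Y = -3*(-33) + 22 = 99 + 22 = 121)
(C + H(l))/(Y - 4606) = (-748 + 0)/(121 - 4606) = -748/(-4485) = -748*(-1/4485) = 748/4485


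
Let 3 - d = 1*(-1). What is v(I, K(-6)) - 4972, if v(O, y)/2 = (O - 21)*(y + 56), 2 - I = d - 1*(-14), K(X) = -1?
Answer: -9042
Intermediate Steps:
d = 4 (d = 3 - (-1) = 3 - 1*(-1) = 3 + 1 = 4)
I = -16 (I = 2 - (4 - 1*(-14)) = 2 - (4 + 14) = 2 - 1*18 = 2 - 18 = -16)
v(O, y) = 2*(-21 + O)*(56 + y) (v(O, y) = 2*((O - 21)*(y + 56)) = 2*((-21 + O)*(56 + y)) = 2*(-21 + O)*(56 + y))
v(I, K(-6)) - 4972 = (-2352 - 42*(-1) + 112*(-16) + 2*(-16)*(-1)) - 4972 = (-2352 + 42 - 1792 + 32) - 4972 = -4070 - 4972 = -9042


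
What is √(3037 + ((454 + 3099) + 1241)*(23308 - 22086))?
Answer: √5861305 ≈ 2421.0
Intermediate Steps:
√(3037 + ((454 + 3099) + 1241)*(23308 - 22086)) = √(3037 + (3553 + 1241)*1222) = √(3037 + 4794*1222) = √(3037 + 5858268) = √5861305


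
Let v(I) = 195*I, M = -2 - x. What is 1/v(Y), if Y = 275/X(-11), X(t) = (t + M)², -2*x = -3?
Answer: 841/214500 ≈ 0.0039207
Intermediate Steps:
x = 3/2 (x = -½*(-3) = 3/2 ≈ 1.5000)
M = -7/2 (M = -2 - 1*3/2 = -2 - 3/2 = -7/2 ≈ -3.5000)
X(t) = (-7/2 + t)² (X(t) = (t - 7/2)² = (-7/2 + t)²)
Y = 1100/841 (Y = 275/(((-7 + 2*(-11))²/4)) = 275/(((-7 - 22)²/4)) = 275/(((¼)*(-29)²)) = 275/(((¼)*841)) = 275/(841/4) = 275*(4/841) = 1100/841 ≈ 1.3080)
1/v(Y) = 1/(195*(1100/841)) = 1/(214500/841) = 841/214500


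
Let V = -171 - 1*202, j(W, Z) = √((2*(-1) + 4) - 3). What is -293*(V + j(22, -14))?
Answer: 109289 - 293*I ≈ 1.0929e+5 - 293.0*I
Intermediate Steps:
j(W, Z) = I (j(W, Z) = √((-2 + 4) - 3) = √(2 - 3) = √(-1) = I)
V = -373 (V = -171 - 202 = -373)
-293*(V + j(22, -14)) = -293*(-373 + I) = 109289 - 293*I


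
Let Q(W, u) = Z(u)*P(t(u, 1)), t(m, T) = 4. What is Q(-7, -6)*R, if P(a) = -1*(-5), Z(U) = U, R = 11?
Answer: -330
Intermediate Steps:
P(a) = 5
Q(W, u) = 5*u (Q(W, u) = u*5 = 5*u)
Q(-7, -6)*R = (5*(-6))*11 = -30*11 = -330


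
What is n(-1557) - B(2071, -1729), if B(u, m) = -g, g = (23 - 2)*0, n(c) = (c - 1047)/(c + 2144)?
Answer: -2604/587 ≈ -4.4361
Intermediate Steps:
n(c) = (-1047 + c)/(2144 + c)
g = 0 (g = 21*0 = 0)
B(u, m) = 0 (B(u, m) = -1*0 = 0)
n(-1557) - B(2071, -1729) = (-1047 - 1557)/(2144 - 1557) - 1*0 = -2604/587 + 0 = -2604/587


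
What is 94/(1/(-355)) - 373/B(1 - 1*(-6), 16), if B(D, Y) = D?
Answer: -233963/7 ≈ -33423.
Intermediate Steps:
94/(1/(-355)) - 373/B(1 - 1*(-6), 16) = 94/(1/(-355)) - 373/(1 - 1*(-6)) = 94/(-1/355) - 373/(1 + 6) = 94*(-355) - 373/7 = -33370 - 373*1/7 = -33370 - 373/7 = -233963/7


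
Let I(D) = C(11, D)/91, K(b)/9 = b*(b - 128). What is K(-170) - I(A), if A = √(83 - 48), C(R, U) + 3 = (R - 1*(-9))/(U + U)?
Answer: 41490543/91 - 2*√35/637 ≈ 4.5594e+5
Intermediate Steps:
K(b) = 9*b*(-128 + b) (K(b) = 9*(b*(b - 128)) = 9*(b*(-128 + b)) = 9*b*(-128 + b))
C(R, U) = -3 + (9 + R)/(2*U) (C(R, U) = -3 + (R - 1*(-9))/(U + U) = -3 + (R + 9)/((2*U)) = -3 + (9 + R)*(1/(2*U)) = -3 + (9 + R)/(2*U))
A = √35 ≈ 5.9161
I(D) = (20 - 6*D)/(182*D) (I(D) = ((9 + 11 - 6*D)/(2*D))/91 = ((20 - 6*D)/(2*D))*(1/91) = (20 - 6*D)/(182*D))
K(-170) - I(A) = 9*(-170)*(-128 - 170) - (10 - 3*√35)/(91*(√35)) = 9*(-170)*(-298) - √35/35*(10 - 3*√35)/91 = 455940 - √35*(10 - 3*√35)/3185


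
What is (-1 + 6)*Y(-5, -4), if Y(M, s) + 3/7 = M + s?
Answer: -330/7 ≈ -47.143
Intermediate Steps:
Y(M, s) = -3/7 + M + s (Y(M, s) = -3/7 + (M + s) = -3/7 + M + s)
(-1 + 6)*Y(-5, -4) = (-1 + 6)*(-3/7 - 5 - 4) = 5*(-66/7) = -330/7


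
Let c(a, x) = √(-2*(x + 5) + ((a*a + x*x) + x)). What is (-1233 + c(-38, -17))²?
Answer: 1522029 - 4932*√435 ≈ 1.4192e+6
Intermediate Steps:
c(a, x) = √(-10 + a² + x² - x) (c(a, x) = √(-2*(5 + x) + ((a² + x²) + x)) = √((-10 - 2*x) + (x + a² + x²)) = √(-10 + a² + x² - x))
(-1233 + c(-38, -17))² = (-1233 + √(-10 + (-38)² + (-17)² - 1*(-17)))² = (-1233 + √(-10 + 1444 + 289 + 17))² = (-1233 + √1740)² = (-1233 + 2*√435)²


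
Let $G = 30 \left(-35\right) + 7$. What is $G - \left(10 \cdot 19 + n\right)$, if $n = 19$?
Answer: $-1252$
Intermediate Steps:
$G = -1043$ ($G = -1050 + 7 = -1043$)
$G - \left(10 \cdot 19 + n\right) = -1043 - \left(10 \cdot 19 + 19\right) = -1043 - \left(190 + 19\right) = -1043 - 209 = -1252$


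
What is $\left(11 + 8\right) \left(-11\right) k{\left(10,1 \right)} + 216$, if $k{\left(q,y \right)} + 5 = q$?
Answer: $-829$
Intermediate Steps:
$k{\left(q,y \right)} = -5 + q$
$\left(11 + 8\right) \left(-11\right) k{\left(10,1 \right)} + 216 = \left(11 + 8\right) \left(-11\right) \left(-5 + 10\right) + 216 = 19 \left(-11\right) 5 + 216 = \left(-209\right) 5 + 216 = -1045 + 216 = -829$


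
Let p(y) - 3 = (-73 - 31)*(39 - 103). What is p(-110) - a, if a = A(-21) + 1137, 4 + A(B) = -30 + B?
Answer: 5577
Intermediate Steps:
A(B) = -34 + B (A(B) = -4 + (-30 + B) = -34 + B)
p(y) = 6659 (p(y) = 3 + (-73 - 31)*(39 - 103) = 3 - 104*(-64) = 3 + 6656 = 6659)
a = 1082 (a = (-34 - 21) + 1137 = -55 + 1137 = 1082)
p(-110) - a = 6659 - 1*1082 = 6659 - 1082 = 5577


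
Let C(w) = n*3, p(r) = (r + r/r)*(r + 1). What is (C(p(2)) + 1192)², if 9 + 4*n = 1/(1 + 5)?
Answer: 89927289/64 ≈ 1.4051e+6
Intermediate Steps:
p(r) = (1 + r)² (p(r) = (r + 1)*(1 + r) = (1 + r)*(1 + r) = (1 + r)²)
n = -53/24 (n = -9/4 + 1/(4*(1 + 5)) = -9/4 + (¼)/6 = -9/4 + (¼)*(⅙) = -9/4 + 1/24 = -53/24 ≈ -2.2083)
C(w) = -53/8 (C(w) = -53/24*3 = -53/8)
(C(p(2)) + 1192)² = (-53/8 + 1192)² = (9483/8)² = 89927289/64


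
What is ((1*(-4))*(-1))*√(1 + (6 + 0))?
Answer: 4*√7 ≈ 10.583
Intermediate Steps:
((1*(-4))*(-1))*√(1 + (6 + 0)) = (-4*(-1))*√(1 + 6) = 4*√7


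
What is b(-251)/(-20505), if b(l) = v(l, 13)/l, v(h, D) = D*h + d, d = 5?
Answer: -1086/1715585 ≈ -0.00063302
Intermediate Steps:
v(h, D) = 5 + D*h (v(h, D) = D*h + 5 = 5 + D*h)
b(l) = (5 + 13*l)/l
b(-251)/(-20505) = (13 + 5/(-251))/(-20505) = (13 + 5*(-1/251))*(-1/20505) = (13 - 5/251)*(-1/20505) = (3258/251)*(-1/20505) = -1086/1715585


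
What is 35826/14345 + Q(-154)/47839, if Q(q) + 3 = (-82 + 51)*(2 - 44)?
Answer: 1732514169/686250455 ≈ 2.5246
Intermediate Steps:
Q(q) = 1299 (Q(q) = -3 + (-82 + 51)*(2 - 44) = -3 - 31*(-42) = -3 + 1302 = 1299)
35826/14345 + Q(-154)/47839 = 35826/14345 + 1299/47839 = 1732514169/686250455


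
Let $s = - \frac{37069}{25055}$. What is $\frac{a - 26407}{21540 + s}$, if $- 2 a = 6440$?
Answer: $- \frac{742304485}{539647631} \approx -1.3755$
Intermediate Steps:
$s = - \frac{37069}{25055}$ ($s = \left(-37069\right) \frac{1}{25055} = - \frac{37069}{25055} \approx -1.4795$)
$a = -3220$ ($a = \left(- \frac{1}{2}\right) 6440 = -3220$)
$\frac{a - 26407}{21540 + s} = \frac{-3220 - 26407}{21540 - \frac{37069}{25055}} = - \frac{29627}{\frac{539647631}{25055}} = \left(-29627\right) \frac{25055}{539647631} = - \frac{742304485}{539647631}$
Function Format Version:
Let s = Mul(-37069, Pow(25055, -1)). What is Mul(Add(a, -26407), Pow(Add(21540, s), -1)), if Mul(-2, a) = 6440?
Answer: Rational(-742304485, 539647631) ≈ -1.3755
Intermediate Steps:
s = Rational(-37069, 25055) (s = Mul(-37069, Rational(1, 25055)) = Rational(-37069, 25055) ≈ -1.4795)
a = -3220 (a = Mul(Rational(-1, 2), 6440) = -3220)
Mul(Add(a, -26407), Pow(Add(21540, s), -1)) = Mul(Add(-3220, -26407), Pow(Add(21540, Rational(-37069, 25055)), -1)) = Mul(-29627, Pow(Rational(539647631, 25055), -1)) = Mul(-29627, Rational(25055, 539647631)) = Rational(-742304485, 539647631)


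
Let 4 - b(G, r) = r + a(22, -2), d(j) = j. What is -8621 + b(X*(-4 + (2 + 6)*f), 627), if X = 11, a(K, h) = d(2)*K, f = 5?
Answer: -9288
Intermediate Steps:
a(K, h) = 2*K
b(G, r) = -40 - r (b(G, r) = 4 - (r + 2*22) = 4 - (r + 44) = 4 - (44 + r) = 4 + (-44 - r) = -40 - r)
-8621 + b(X*(-4 + (2 + 6)*f), 627) = -8621 + (-40 - 1*627) = -8621 + (-40 - 627) = -8621 - 667 = -9288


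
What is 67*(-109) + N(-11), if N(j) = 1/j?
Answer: -80334/11 ≈ -7303.1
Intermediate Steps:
67*(-109) + N(-11) = 67*(-109) + 1/(-11) = -7303 - 1/11 = -80334/11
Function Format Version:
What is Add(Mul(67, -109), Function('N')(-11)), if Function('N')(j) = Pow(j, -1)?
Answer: Rational(-80334, 11) ≈ -7303.1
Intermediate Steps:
Add(Mul(67, -109), Function('N')(-11)) = Add(Mul(67, -109), Pow(-11, -1)) = Add(-7303, Rational(-1, 11)) = Rational(-80334, 11)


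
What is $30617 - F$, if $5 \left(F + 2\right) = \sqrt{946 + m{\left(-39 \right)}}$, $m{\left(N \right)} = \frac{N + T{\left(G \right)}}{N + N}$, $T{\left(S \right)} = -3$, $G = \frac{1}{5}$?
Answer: $30619 - \frac{\sqrt{159965}}{65} \approx 30613.0$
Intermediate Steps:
$G = \frac{1}{5} \approx 0.2$
$m{\left(N \right)} = \frac{-3 + N}{2 N}$ ($m{\left(N \right)} = \frac{N - 3}{N + N} = \frac{-3 + N}{2 N}$)
$F = -2 + \frac{\sqrt{159965}}{65}$ ($F = -2 + \frac{\sqrt{946 + \frac{-3 - 39}{2 \left(-39\right)}}}{5} = -2 + \frac{\sqrt{946 + \frac{1}{2} \left(- \frac{1}{39}\right) \left(-42\right)}}{5} = -2 + \frac{\sqrt{946 + \frac{7}{13}}}{5} = -2 + \frac{\sqrt{\frac{12305}{13}}}{5} = -2 + \frac{\frac{1}{13} \sqrt{159965}}{5} = -2 + \frac{\sqrt{159965}}{65} \approx 4.1532$)
$30617 - F = 30617 - \left(-2 + \frac{\sqrt{159965}}{65}\right) = 30617 + \left(2 - \frac{\sqrt{159965}}{65}\right) = 30619 - \frac{\sqrt{159965}}{65}$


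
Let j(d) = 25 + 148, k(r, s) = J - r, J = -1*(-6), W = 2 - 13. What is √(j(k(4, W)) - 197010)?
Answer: I*√196837 ≈ 443.66*I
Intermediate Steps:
W = -11
J = 6
k(r, s) = 6 - r
j(d) = 173
√(j(k(4, W)) - 197010) = √(173 - 197010) = √(-196837) = I*√196837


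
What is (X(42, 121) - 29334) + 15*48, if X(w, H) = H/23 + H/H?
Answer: -657978/23 ≈ -28608.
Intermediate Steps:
X(w, H) = 1 + H/23 (X(w, H) = H*(1/23) + 1 = H/23 + 1 = 1 + H/23)
(X(42, 121) - 29334) + 15*48 = ((1 + (1/23)*121) - 29334) + 15*48 = ((1 + 121/23) - 29334) + 720 = (144/23 - 29334) + 720 = -674538/23 + 720 = -657978/23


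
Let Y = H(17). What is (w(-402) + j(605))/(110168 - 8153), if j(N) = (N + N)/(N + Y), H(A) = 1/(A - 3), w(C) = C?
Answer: -3388402/864169065 ≈ -0.0039210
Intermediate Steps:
H(A) = 1/(-3 + A)
Y = 1/14 (Y = 1/(-3 + 17) = 1/14 ≈ 0.071429)
j(N) = 2*N/(1/14 + N) (j(N) = (N + N)/(N + 1/14) = (2*N)/(1/14 + N) = 2*N/(1/14 + N))
(w(-402) + j(605))/(110168 - 8153) = (-402 + 28*605/(1 + 14*605))/(110168 - 8153) = (-402 + 28*605/(1 + 8470))/102015 = (-402 + 28*605/8471)*(1/102015) = (-402 + 28*605*(1/8471))*(1/102015) = (-402 + 16940/8471)*(1/102015) = -3388402/8471*1/102015 = -3388402/864169065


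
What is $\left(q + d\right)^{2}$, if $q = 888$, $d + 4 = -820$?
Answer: $4096$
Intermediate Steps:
$d = -824$ ($d = -4 - 820 = -824$)
$\left(q + d\right)^{2} = \left(888 - 824\right)^{2} = 64^{2} = 4096$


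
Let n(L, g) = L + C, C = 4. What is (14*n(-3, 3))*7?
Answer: 98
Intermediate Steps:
n(L, g) = 4 + L (n(L, g) = L + 4 = 4 + L)
(14*n(-3, 3))*7 = (14*(4 - 3))*7 = (14*1)*7 = 14*7 = 98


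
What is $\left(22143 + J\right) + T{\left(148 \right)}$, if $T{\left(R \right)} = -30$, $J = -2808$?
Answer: $19305$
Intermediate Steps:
$\left(22143 + J\right) + T{\left(148 \right)} = \left(22143 - 2808\right) - 30 = 19335 - 30 = 19305$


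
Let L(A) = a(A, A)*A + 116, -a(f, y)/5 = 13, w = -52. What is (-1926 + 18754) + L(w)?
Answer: 20324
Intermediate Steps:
a(f, y) = -65 (a(f, y) = -5*13 = -65)
L(A) = 116 - 65*A (L(A) = -65*A + 116 = 116 - 65*A)
(-1926 + 18754) + L(w) = (-1926 + 18754) + (116 - 65*(-52)) = 16828 + (116 + 3380) = 16828 + 3496 = 20324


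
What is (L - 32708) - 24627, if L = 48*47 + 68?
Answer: -55011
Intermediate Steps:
L = 2324 (L = 2256 + 68 = 2324)
(L - 32708) - 24627 = (2324 - 32708) - 24627 = -30384 - 24627 = -55011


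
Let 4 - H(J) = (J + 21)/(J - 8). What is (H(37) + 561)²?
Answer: 316969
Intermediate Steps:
H(J) = 4 - (21 + J)/(-8 + J) (H(J) = 4 - (J + 21)/(J - 8) = 4 - (21 + J)/(-8 + J))
(H(37) + 561)² = ((-53 + 3*37)/(-8 + 37) + 561)² = ((-53 + 111)/29 + 561)² = ((1/29)*58 + 561)² = (2 + 561)² = 563² = 316969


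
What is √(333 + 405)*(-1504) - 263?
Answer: -263 - 4512*√82 ≈ -41121.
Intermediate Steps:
√(333 + 405)*(-1504) - 263 = √738*(-1504) - 263 = (3*√82)*(-1504) - 263 = -4512*√82 - 263 = -263 - 4512*√82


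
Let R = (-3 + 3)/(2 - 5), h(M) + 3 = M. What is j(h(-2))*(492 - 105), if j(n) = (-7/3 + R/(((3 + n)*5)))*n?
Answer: 4515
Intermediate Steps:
h(M) = -3 + M
R = 0 (R = 0/(-3) = 0*(-1/3) = 0)
j(n) = -7*n/3 (j(n) = (-7/3 + 0/(((3 + n)*5)))*n = (-7*1/3 + 0/(15 + 5*n))*n = (-7/3 + 0)*n = -7*n/3)
j(h(-2))*(492 - 105) = (-7*(-3 - 2)/3)*(492 - 105) = -7/3*(-5)*387 = (35/3)*387 = 4515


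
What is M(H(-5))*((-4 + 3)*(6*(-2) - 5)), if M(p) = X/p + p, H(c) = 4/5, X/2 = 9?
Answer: 3961/10 ≈ 396.10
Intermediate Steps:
X = 18 (X = 2*9 = 18)
H(c) = ⅘ (H(c) = 4*(⅕) = ⅘)
M(p) = p + 18/p (M(p) = 18/p + p = p + 18/p)
M(H(-5))*((-4 + 3)*(6*(-2) - 5)) = (⅘ + 18/(⅘))*((-4 + 3)*(6*(-2) - 5)) = (⅘ + 18*(5/4))*(-(-12 - 5)) = (⅘ + 45/2)*(-1*(-17)) = (233/10)*17 = 3961/10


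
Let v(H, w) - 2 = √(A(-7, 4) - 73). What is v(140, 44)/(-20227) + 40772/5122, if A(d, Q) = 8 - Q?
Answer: 412342500/51801347 - I*√69/20227 ≈ 7.9601 - 0.00041067*I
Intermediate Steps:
v(H, w) = 2 + I*√69 (v(H, w) = 2 + √((8 - 1*4) - 73) = 2 + √((8 - 4) - 73) = 2 + √(4 - 73) = 2 + √(-69) = 2 + I*√69)
v(140, 44)/(-20227) + 40772/5122 = (2 + I*√69)/(-20227) + 40772/5122 = (2 + I*√69)*(-1/20227) + 40772*(1/5122) = (-2/20227 - I*√69/20227) + 20386/2561 = 412342500/51801347 - I*√69/20227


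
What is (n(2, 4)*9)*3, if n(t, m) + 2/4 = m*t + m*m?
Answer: 1269/2 ≈ 634.50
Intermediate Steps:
n(t, m) = -½ + m² + m*t (n(t, m) = -½ + (m*t + m*m) = -½ + (m*t + m²) = -½ + (m² + m*t) = -½ + m² + m*t)
(n(2, 4)*9)*3 = ((-½ + 4² + 4*2)*9)*3 = ((-½ + 16 + 8)*9)*3 = ((47/2)*9)*3 = (423/2)*3 = 1269/2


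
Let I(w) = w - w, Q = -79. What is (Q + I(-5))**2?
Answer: 6241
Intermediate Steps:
I(w) = 0
(Q + I(-5))**2 = (-79 + 0)**2 = (-79)**2 = 6241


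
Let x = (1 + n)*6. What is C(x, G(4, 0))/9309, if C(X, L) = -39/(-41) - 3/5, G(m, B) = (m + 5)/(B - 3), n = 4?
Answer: 24/636115 ≈ 3.7729e-5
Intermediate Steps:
G(m, B) = (5 + m)/(-3 + B)
x = 30 (x = (1 + 4)*6 = 5*6 = 30)
C(X, L) = 72/205 (C(X, L) = -39*(-1/41) - 3*⅕ = 39/41 - ⅗ = 72/205)
C(x, G(4, 0))/9309 = (72/205)/9309 = (72/205)*(1/9309) = 24/636115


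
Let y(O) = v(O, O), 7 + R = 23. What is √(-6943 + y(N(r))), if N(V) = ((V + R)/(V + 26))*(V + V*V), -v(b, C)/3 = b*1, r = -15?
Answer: I*√847033/11 ≈ 83.668*I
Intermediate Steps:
R = 16 (R = -7 + 23 = 16)
v(b, C) = -3*b
N(V) = (16 + V)*(V + V²)/(26 + V) (N(V) = ((V + 16)/(V + 26))*(V + V*V) = ((16 + V)/(26 + V))*(V + V²) = (16 + V)*(V + V²)/(26 + V))
y(O) = -3*O
√(-6943 + y(N(r))) = √(-6943 - (-45)*(16 + (-15)² + 17*(-15))/(26 - 15)) = √(-6943 - (-45)*(16 + 225 - 255)/11) = √(-6943 - (-45)*(-14)/11) = √(-6943 - 3*210/11) = √(-6943 - 630/11) = √(-77003/11) = I*√847033/11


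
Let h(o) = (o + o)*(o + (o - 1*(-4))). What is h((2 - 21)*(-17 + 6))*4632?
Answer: 817066272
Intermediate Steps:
h(o) = 2*o*(4 + 2*o) (h(o) = (2*o)*(o + (o + 4)) = (2*o)*(o + (4 + o)) = (2*o)*(4 + 2*o) = 2*o*(4 + 2*o))
h((2 - 21)*(-17 + 6))*4632 = (4*((2 - 21)*(-17 + 6))*(2 + (2 - 21)*(-17 + 6)))*4632 = (4*(-19*(-11))*(2 - 19*(-11)))*4632 = (4*209*(2 + 209))*4632 = (4*209*211)*4632 = 176396*4632 = 817066272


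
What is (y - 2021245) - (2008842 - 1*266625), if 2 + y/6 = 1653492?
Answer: 6157478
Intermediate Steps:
y = 9920940 (y = -12 + 6*1653492 = -12 + 9920952 = 9920940)
(y - 2021245) - (2008842 - 1*266625) = (9920940 - 2021245) - (2008842 - 1*266625) = 7899695 - (2008842 - 266625) = 7899695 - 1*1742217 = 7899695 - 1742217 = 6157478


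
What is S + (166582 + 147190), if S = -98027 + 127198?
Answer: 342943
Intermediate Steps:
S = 29171
S + (166582 + 147190) = 29171 + (166582 + 147190) = 29171 + 313772 = 342943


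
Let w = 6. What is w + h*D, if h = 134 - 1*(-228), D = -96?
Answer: -34746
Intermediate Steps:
h = 362 (h = 134 + 228 = 362)
w + h*D = 6 + 362*(-96) = 6 - 34752 = -34746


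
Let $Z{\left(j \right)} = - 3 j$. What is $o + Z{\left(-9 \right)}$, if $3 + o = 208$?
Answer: $232$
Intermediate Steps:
$o = 205$ ($o = -3 + 208 = 205$)
$o + Z{\left(-9 \right)} = 205 - -27 = 205 + 27 = 232$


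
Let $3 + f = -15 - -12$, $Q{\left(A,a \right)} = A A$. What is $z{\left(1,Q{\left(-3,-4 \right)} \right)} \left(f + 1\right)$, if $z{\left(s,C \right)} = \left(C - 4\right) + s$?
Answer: $-30$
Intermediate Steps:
$Q{\left(A,a \right)} = A^{2}$
$z{\left(s,C \right)} = -4 + C + s$ ($z{\left(s,C \right)} = \left(-4 + C\right) + s = -4 + C + s$)
$f = -6$ ($f = -3 - 3 = -6$)
$z{\left(1,Q{\left(-3,-4 \right)} \right)} \left(f + 1\right) = \left(-4 + \left(-3\right)^{2} + 1\right) \left(-6 + 1\right) = \left(-4 + 9 + 1\right) \left(-5\right) = 6 \left(-5\right) = -30$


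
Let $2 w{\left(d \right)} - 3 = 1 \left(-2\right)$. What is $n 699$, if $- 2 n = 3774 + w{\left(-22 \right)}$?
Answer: $- \frac{5276751}{4} \approx -1.3192 \cdot 10^{6}$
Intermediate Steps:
$w{\left(d \right)} = \frac{1}{2}$ ($w{\left(d \right)} = \frac{3}{2} + \frac{1 \left(-2\right)}{2} = \frac{3}{2} + \frac{1}{2} \left(-2\right) = \frac{3}{2} - 1 = \frac{1}{2}$)
$n = - \frac{7549}{4}$ ($n = - \frac{3774 + \frac{1}{2}}{2} = \left(- \frac{1}{2}\right) \frac{7549}{2} = - \frac{7549}{4} \approx -1887.3$)
$n 699 = \left(- \frac{7549}{4}\right) 699 = - \frac{5276751}{4}$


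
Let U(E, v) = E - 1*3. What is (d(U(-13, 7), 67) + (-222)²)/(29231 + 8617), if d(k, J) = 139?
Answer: 49423/37848 ≈ 1.3058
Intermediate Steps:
U(E, v) = -3 + E (U(E, v) = E - 3 = -3 + E)
(d(U(-13, 7), 67) + (-222)²)/(29231 + 8617) = (139 + (-222)²)/(29231 + 8617) = (139 + 49284)/37848 = 49423*(1/37848) = 49423/37848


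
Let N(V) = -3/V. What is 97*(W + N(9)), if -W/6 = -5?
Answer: 8633/3 ≈ 2877.7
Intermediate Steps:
W = 30 (W = -6*(-5) = 30)
97*(W + N(9)) = 97*(30 - 3/9) = 97*(30 - 3*1/9) = 97*(30 - 1/3) = 97*(89/3) = 8633/3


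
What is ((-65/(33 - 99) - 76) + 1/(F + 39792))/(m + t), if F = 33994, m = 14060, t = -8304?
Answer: -91328605/7007751564 ≈ -0.013033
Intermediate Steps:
((-65/(33 - 99) - 76) + 1/(F + 39792))/(m + t) = ((-65/(33 - 99) - 76) + 1/(33994 + 39792))/(14060 - 8304) = ((-65/(-66) - 76) + 1/73786)/5756 = ((-1/66*(-65) - 76) + 1/73786)*(1/5756) = ((65/66 - 76) + 1/73786)*(1/5756) = (-4951/66 + 1/73786)*(1/5756) = -91328605/1217469*1/5756 = -91328605/7007751564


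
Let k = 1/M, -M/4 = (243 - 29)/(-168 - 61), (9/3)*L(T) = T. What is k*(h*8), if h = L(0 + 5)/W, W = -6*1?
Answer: -1145/1926 ≈ -0.59450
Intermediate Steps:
L(T) = T/3
W = -6
M = 856/229 (M = -4*(243 - 29)/(-168 - 61) = -856/(-229) = -856*(-1)/229 = -4*(-214/229) = 856/229 ≈ 3.7380)
h = -5/18 (h = ((0 + 5)/3)/(-6) = ((⅓)*5)*(-⅙) = (5/3)*(-⅙) = -5/18 ≈ -0.27778)
k = 229/856 (k = 1/(856/229) = 229/856 ≈ 0.26752)
k*(h*8) = 229*(-5/18*8)/856 = (229/856)*(-20/9) = -1145/1926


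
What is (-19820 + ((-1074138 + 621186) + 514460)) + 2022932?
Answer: 2064620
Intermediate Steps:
(-19820 + ((-1074138 + 621186) + 514460)) + 2022932 = (-19820 + (-452952 + 514460)) + 2022932 = (-19820 + 61508) + 2022932 = 41688 + 2022932 = 2064620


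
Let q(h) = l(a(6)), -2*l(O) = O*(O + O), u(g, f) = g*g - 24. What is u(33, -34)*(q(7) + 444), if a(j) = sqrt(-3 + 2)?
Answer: 473925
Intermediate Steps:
a(j) = I (a(j) = sqrt(-1) = I)
u(g, f) = -24 + g**2 (u(g, f) = g**2 - 24 = -24 + g**2)
l(O) = -O**2 (l(O) = -O*(O + O)/2 = -O*2*O/2 = -O**2)
q(h) = 1 (q(h) = -I**2 = -1*(-1) = 1)
u(33, -34)*(q(7) + 444) = (-24 + 33**2)*(1 + 444) = (-24 + 1089)*445 = 1065*445 = 473925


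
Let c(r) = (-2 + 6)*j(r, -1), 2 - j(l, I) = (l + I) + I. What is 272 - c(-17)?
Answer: 188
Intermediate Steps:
j(l, I) = 2 - l - 2*I (j(l, I) = 2 - ((l + I) + I) = 2 - ((I + l) + I) = 2 - (l + 2*I) = 2 + (-l - 2*I) = 2 - l - 2*I)
c(r) = 16 - 4*r (c(r) = (-2 + 6)*(2 - r - 2*(-1)) = 4*(2 - r + 2) = 4*(4 - r) = 16 - 4*r)
272 - c(-17) = 272 - (16 - 4*(-17)) = 272 - (16 + 68) = 272 - 1*84 = 272 - 84 = 188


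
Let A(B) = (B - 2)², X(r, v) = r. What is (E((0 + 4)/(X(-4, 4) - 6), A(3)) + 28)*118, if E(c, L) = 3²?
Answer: 4366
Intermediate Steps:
A(B) = (-2 + B)²
E(c, L) = 9
(E((0 + 4)/(X(-4, 4) - 6), A(3)) + 28)*118 = (9 + 28)*118 = 37*118 = 4366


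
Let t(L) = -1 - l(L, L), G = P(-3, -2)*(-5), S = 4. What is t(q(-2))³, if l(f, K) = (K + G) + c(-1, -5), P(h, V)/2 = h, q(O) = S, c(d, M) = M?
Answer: -27000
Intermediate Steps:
q(O) = 4
P(h, V) = 2*h
G = 30 (G = (2*(-3))*(-5) = -6*(-5) = 30)
l(f, K) = 25 + K (l(f, K) = (K + 30) - 5 = (30 + K) - 5 = 25 + K)
t(L) = -26 - L (t(L) = -1 - (25 + L) = -1 + (-25 - L) = -26 - L)
t(q(-2))³ = (-26 - 1*4)³ = (-26 - 4)³ = (-30)³ = -27000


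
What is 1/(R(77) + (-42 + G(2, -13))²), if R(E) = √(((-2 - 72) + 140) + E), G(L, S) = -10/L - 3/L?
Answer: 37636/88526993 - 16*√143/88526993 ≈ 0.00042297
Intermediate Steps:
G(L, S) = -13/L
R(E) = √(66 + E) (R(E) = √((-74 + 140) + E) = √(66 + E))
1/(R(77) + (-42 + G(2, -13))²) = 1/(√(66 + 77) + (-42 - 13/2)²) = 1/(√143 + (-42 - 13*½)²) = 1/(√143 + (-42 - 13/2)²) = 1/(√143 + (-97/2)²) = 1/(√143 + 9409/4) = 1/(9409/4 + √143)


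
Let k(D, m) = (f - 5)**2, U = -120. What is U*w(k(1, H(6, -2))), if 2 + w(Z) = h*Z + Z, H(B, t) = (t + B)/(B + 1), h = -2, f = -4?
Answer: 9960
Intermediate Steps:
H(B, t) = (B + t)/(1 + B)
k(D, m) = 81 (k(D, m) = (-4 - 5)**2 = (-9)**2 = 81)
w(Z) = -2 - Z (w(Z) = -2 + (-2*Z + Z) = -2 - Z)
U*w(k(1, H(6, -2))) = -120*(-2 - 1*81) = -120*(-2 - 81) = -120*(-83) = 9960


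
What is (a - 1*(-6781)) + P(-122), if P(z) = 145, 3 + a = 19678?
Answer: 26601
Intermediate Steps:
a = 19675 (a = -3 + 19678 = 19675)
(a - 1*(-6781)) + P(-122) = (19675 - 1*(-6781)) + 145 = (19675 + 6781) + 145 = 26456 + 145 = 26601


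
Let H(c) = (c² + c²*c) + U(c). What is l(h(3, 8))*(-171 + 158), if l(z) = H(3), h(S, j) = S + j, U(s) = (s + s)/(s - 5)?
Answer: -429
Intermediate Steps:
U(s) = 2*s/(-5 + s) (U(s) = (2*s)/(-5 + s) = 2*s/(-5 + s))
H(c) = c² + c³ + 2*c/(-5 + c) (H(c) = (c² + c²*c) + 2*c/(-5 + c) = (c² + c³) + 2*c/(-5 + c) = c² + c³ + 2*c/(-5 + c))
l(z) = 33 (l(z) = 3*(2 + 3*(1 + 3)*(-5 + 3))/(-5 + 3) = 3*(2 + 3*4*(-2))/(-2) = 3*(-½)*(2 - 24) = 3*(-½)*(-22) = 33)
l(h(3, 8))*(-171 + 158) = 33*(-171 + 158) = 33*(-13) = -429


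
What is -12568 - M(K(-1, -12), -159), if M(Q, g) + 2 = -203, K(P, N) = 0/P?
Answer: -12363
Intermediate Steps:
K(P, N) = 0
M(Q, g) = -205 (M(Q, g) = -2 - 203 = -205)
-12568 - M(K(-1, -12), -159) = -12568 - 1*(-205) = -12568 + 205 = -12363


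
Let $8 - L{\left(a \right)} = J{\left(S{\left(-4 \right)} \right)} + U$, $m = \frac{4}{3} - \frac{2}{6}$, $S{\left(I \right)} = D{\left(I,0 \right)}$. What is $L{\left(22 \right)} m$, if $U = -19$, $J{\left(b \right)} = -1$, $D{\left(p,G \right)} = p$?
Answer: $28$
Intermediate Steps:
$S{\left(I \right)} = I$
$m = 1$ ($m = 4 \cdot \frac{1}{3} - \frac{1}{3} = \frac{4}{3} - \frac{1}{3} = 1$)
$L{\left(a \right)} = 28$ ($L{\left(a \right)} = 8 - \left(-1 - 19\right) = 8 - -20 = 8 + 20 = 28$)
$L{\left(22 \right)} m = 28 \cdot 1 = 28$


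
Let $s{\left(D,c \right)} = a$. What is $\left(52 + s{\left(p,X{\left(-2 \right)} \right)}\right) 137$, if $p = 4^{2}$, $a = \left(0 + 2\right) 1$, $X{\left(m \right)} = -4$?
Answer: $7398$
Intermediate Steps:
$a = 2$ ($a = 2 \cdot 1 = 2$)
$p = 16$
$s{\left(D,c \right)} = 2$
$\left(52 + s{\left(p,X{\left(-2 \right)} \right)}\right) 137 = \left(52 + 2\right) 137 = 54 \cdot 137 = 7398$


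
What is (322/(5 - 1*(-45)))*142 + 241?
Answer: 28887/25 ≈ 1155.5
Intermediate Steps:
(322/(5 - 1*(-45)))*142 + 241 = (322/(5 + 45))*142 + 241 = (322/50)*142 + 241 = (322*(1/50))*142 + 241 = (161/25)*142 + 241 = 22862/25 + 241 = 28887/25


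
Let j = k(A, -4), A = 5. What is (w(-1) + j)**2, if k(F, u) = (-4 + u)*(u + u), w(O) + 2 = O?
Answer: 3721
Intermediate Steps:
w(O) = -2 + O
k(F, u) = 2*u*(-4 + u) (k(F, u) = (-4 + u)*(2*u) = 2*u*(-4 + u))
j = 64 (j = 2*(-4)*(-4 - 4) = 2*(-4)*(-8) = 64)
(w(-1) + j)**2 = ((-2 - 1) + 64)**2 = (-3 + 64)**2 = 61**2 = 3721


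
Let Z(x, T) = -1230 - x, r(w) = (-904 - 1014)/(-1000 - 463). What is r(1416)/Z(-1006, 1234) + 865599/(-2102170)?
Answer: -1467852763/3514828240 ≈ -0.41762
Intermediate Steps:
r(w) = 274/209 (r(w) = -1918/(-1463) = -1918*(-1/1463) = 274/209)
r(1416)/Z(-1006, 1234) + 865599/(-2102170) = 274/(209*(-1230 - 1*(-1006))) + 865599/(-2102170) = 274/(209*(-1230 + 1006)) + 865599*(-1/2102170) = (274/209)/(-224) - 123657/300310 = (274/209)*(-1/224) - 123657/300310 = -137/23408 - 123657/300310 = -1467852763/3514828240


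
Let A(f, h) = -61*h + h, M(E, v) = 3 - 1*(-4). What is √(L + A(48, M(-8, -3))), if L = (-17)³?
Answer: I*√5333 ≈ 73.027*I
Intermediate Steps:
M(E, v) = 7 (M(E, v) = 3 + 4 = 7)
A(f, h) = -60*h
L = -4913
√(L + A(48, M(-8, -3))) = √(-4913 - 60*7) = √(-4913 - 420) = √(-5333) = I*√5333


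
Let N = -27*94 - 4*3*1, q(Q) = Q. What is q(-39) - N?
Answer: 2511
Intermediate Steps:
N = -2550 (N = -2538 - 12*1 = -2538 - 12 = -2550)
q(-39) - N = -39 - 1*(-2550) = -39 + 2550 = 2511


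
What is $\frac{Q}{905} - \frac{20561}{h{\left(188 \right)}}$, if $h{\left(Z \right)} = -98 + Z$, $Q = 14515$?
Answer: $- \frac{3460271}{16290} \approx -212.42$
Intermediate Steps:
$\frac{Q}{905} - \frac{20561}{h{\left(188 \right)}} = \frac{14515}{905} - \frac{20561}{-98 + 188} = 14515 \cdot \frac{1}{905} - \frac{20561}{90} = \frac{2903}{181} - \frac{20561}{90} = - \frac{3460271}{16290}$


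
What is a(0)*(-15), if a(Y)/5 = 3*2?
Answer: -450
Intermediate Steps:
a(Y) = 30 (a(Y) = 5*(3*2) = 5*6 = 30)
a(0)*(-15) = 30*(-15) = -450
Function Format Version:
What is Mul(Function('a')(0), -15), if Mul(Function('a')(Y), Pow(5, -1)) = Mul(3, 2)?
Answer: -450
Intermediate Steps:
Function('a')(Y) = 30 (Function('a')(Y) = Mul(5, Mul(3, 2)) = Mul(5, 6) = 30)
Mul(Function('a')(0), -15) = Mul(30, -15) = -450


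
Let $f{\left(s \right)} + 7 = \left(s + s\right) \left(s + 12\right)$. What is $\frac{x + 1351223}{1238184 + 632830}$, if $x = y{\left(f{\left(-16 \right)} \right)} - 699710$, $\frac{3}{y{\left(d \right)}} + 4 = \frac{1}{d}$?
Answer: $\frac{52446736}{150616627} \approx 0.34821$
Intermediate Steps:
$f{\left(s \right)} = -7 + 2 s \left(12 + s\right)$ ($f{\left(s \right)} = -7 + \left(s + s\right) \left(s + 12\right) = -7 + 2 s \left(12 + s\right)$)
$y{\left(d \right)} = \frac{3}{-4 + \frac{1}{d}}$
$x = - \frac{112653431}{161}$ ($x = - \frac{3 \left(-7 + 2 \left(-16\right)^{2} + 24 \left(-16\right)\right)}{-1 + 4 \left(-7 + 2 \left(-16\right)^{2} + 24 \left(-16\right)\right)} - 699710 = - \frac{3 \left(-7 + 2 \cdot 256 - 384\right)}{-1 + 4 \left(-7 + 2 \cdot 256 - 384\right)} - 699710 = - \frac{3 \left(-7 + 512 - 384\right)}{-1 + 4 \left(-7 + 512 - 384\right)} - 699710 = \left(-3\right) 121 \frac{1}{-1 + 4 \cdot 121} - 699710 = \left(-3\right) 121 \frac{1}{-1 + 484} - 699710 = \left(-3\right) 121 \cdot \frac{1}{483} - 699710 = - \frac{121}{161} - 699710 = - \frac{112653431}{161} \approx -6.9971 \cdot 10^{5}$)
$\frac{x + 1351223}{1238184 + 632830} = \frac{- \frac{112653431}{161} + 1351223}{1238184 + 632830} = \frac{104893472}{161 \cdot 1871014} = \frac{104893472}{161} \cdot \frac{1}{1871014} = \frac{52446736}{150616627}$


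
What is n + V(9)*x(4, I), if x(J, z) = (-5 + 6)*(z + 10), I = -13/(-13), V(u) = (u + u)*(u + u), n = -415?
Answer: 3149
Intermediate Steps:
V(u) = 4*u**2 (V(u) = (2*u)*(2*u) = 4*u**2)
I = 1 (I = -13*(-1/13) = 1)
x(J, z) = 10 + z (x(J, z) = 1*(10 + z) = 10 + z)
n + V(9)*x(4, I) = -415 + (4*9**2)*(10 + 1) = -415 + (4*81)*11 = -415 + 324*11 = -415 + 3564 = 3149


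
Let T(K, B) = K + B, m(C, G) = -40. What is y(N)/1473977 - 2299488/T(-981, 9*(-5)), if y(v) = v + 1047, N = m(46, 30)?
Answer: 564898909493/252050067 ≈ 2241.2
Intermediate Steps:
N = -40
y(v) = 1047 + v
T(K, B) = B + K
y(N)/1473977 - 2299488/T(-981, 9*(-5)) = (1047 - 40)/1473977 - 2299488/(9*(-5) - 981) = 1007*(1/1473977) - 2299488/(-45 - 981) = 1007/1473977 - 2299488/(-1026) = 1007/1473977 - 2299488*(-1/1026) = 1007/1473977 + 383248/171 = 564898909493/252050067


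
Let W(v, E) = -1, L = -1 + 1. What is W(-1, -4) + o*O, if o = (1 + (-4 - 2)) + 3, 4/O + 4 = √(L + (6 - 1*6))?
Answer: 1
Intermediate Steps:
L = 0
O = -1 (O = 4/(-4 + √(0 + (6 - 1*6))) = 4/(-4 + √(0 + (6 - 6))) = 4/(-4 + √(0 + 0)) = 4/(-4 + √0) = 4/(-4 + 0) = 4/(-4) = 4*(-¼) = -1)
o = -2 (o = (1 - 6) + 3 = -5 + 3 = -2)
W(-1, -4) + o*O = -1 - 2*(-1) = -1 + 2 = 1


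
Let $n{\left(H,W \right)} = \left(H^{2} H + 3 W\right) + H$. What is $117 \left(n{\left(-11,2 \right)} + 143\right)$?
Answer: $-139581$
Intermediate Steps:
$n{\left(H,W \right)} = H + H^{3} + 3 W$ ($n{\left(H,W \right)} = \left(H^{3} + 3 W\right) + H = H + H^{3} + 3 W$)
$117 \left(n{\left(-11,2 \right)} + 143\right) = 117 \left(\left(-11 + \left(-11\right)^{3} + 3 \cdot 2\right) + 143\right) = 117 \left(\left(-11 - 1331 + 6\right) + 143\right) = 117 \left(-1336 + 143\right) = 117 \left(-1193\right) = -139581$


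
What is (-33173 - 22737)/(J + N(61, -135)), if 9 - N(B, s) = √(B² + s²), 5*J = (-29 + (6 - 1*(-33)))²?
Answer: 324278/4221 + 11182*√21946/4221 ≈ 469.27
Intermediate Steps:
J = 20 (J = (-29 + (6 - 1*(-33)))²/5 = (-29 + (6 + 33))²/5 = (-29 + 39)²/5 = (⅕)*10² = (⅕)*100 = 20)
N(B, s) = 9 - √(B² + s²)
(-33173 - 22737)/(J + N(61, -135)) = (-33173 - 22737)/(20 + (9 - √(61² + (-135)²))) = -55910/(20 + (9 - √(3721 + 18225))) = -55910/(20 + (9 - √21946)) = -55910/(29 - √21946)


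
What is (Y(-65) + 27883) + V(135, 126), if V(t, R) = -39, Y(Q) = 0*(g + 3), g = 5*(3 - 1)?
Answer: 27844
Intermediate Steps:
g = 10 (g = 5*2 = 10)
Y(Q) = 0 (Y(Q) = 0*(10 + 3) = 0*13 = 0)
(Y(-65) + 27883) + V(135, 126) = (0 + 27883) - 39 = 27883 - 39 = 27844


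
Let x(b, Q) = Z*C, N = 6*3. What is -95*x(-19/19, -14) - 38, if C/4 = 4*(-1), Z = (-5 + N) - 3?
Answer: 15162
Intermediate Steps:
N = 18
Z = 10 (Z = (-5 + 18) - 3 = 13 - 3 = 10)
C = -16 (C = 4*(4*(-1)) = 4*(-4) = -16)
x(b, Q) = -160 (x(b, Q) = 10*(-16) = -160)
-95*x(-19/19, -14) - 38 = -95*(-160) - 38 = 15200 - 38 = 15162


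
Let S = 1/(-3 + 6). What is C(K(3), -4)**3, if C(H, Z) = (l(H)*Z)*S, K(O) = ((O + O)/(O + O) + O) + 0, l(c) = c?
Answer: -4096/27 ≈ -151.70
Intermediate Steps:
S = 1/3 ≈ 0.33333
K(O) = 1 + O (K(O) = ((2*O)/((2*O)) + O) + 0 = ((2*O)*(1/(2*O)) + O) + 0 = (1 + O) + 0 = 1 + O)
C(H, Z) = H*Z/3 (C(H, Z) = (H*Z)*(1/3) = H*Z/3)
C(K(3), -4)**3 = ((1/3)*(1 + 3)*(-4))**3 = ((1/3)*4*(-4))**3 = (-16/3)**3 = -4096/27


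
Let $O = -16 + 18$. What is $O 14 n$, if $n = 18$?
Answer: $504$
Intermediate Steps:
$O = 2$
$O 14 n = 2 \cdot 14 \cdot 18 = 28 \cdot 18 = 504$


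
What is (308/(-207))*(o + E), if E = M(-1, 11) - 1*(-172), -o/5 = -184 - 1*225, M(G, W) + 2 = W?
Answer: -228536/69 ≈ -3312.1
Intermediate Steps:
M(G, W) = -2 + W
o = 2045 (o = -5*(-184 - 1*225) = -5*(-184 - 225) = -5*(-409) = 2045)
E = 181 (E = (-2 + 11) - 1*(-172) = 9 + 172 = 181)
(308/(-207))*(o + E) = (308/(-207))*(2045 + 181) = (308*(-1/207))*2226 = -308/207*2226 = -228536/69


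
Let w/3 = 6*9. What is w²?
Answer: 26244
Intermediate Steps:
w = 162 (w = 3*(6*9) = 3*54 = 162)
w² = 162² = 26244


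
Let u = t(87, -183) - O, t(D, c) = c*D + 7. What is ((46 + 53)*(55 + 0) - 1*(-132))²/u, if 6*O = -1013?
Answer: -84942/43 ≈ -1975.4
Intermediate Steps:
O = -1013/6 (O = (⅙)*(-1013) = -1013/6 ≈ -168.83)
t(D, c) = 7 + D*c (t(D, c) = D*c + 7 = 7 + D*c)
u = -94471/6 (u = (7 + 87*(-183)) - 1*(-1013/6) = (7 - 15921) + 1013/6 = -15914 + 1013/6 = -94471/6 ≈ -15745.)
((46 + 53)*(55 + 0) - 1*(-132))²/u = ((46 + 53)*(55 + 0) - 1*(-132))²/(-94471/6) = (99*55 + 132)²*(-6/94471) = (5445 + 132)²*(-6/94471) = 5577²*(-6/94471) = 31102929*(-6/94471) = -84942/43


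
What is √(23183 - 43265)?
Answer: I*√20082 ≈ 141.71*I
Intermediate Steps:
√(23183 - 43265) = √(-20082) = I*√20082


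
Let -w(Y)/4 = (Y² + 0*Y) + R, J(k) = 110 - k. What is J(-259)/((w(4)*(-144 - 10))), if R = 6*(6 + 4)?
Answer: 369/46816 ≈ 0.0078819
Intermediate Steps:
R = 60 (R = 6*10 = 60)
w(Y) = -240 - 4*Y² (w(Y) = -4*((Y² + 0*Y) + 60) = -4*((Y² + 0) + 60) = -4*(Y² + 60) = -4*(60 + Y²) = -240 - 4*Y²)
J(-259)/((w(4)*(-144 - 10))) = (110 - 1*(-259))/(((-240 - 4*4²)*(-144 - 10))) = (110 + 259)/(((-240 - 4*16)*(-154))) = 369/(((-240 - 64)*(-154))) = 369/((-304*(-154))) = 369/46816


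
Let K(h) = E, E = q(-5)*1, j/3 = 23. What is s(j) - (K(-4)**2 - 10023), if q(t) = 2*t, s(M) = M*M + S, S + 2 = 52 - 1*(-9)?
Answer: 14743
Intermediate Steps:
j = 69 (j = 3*23 = 69)
S = 59 (S = -2 + (52 - 1*(-9)) = -2 + (52 + 9) = -2 + 61 = 59)
s(M) = 59 + M**2 (s(M) = M*M + 59 = M**2 + 59 = 59 + M**2)
E = -10 (E = (2*(-5))*1 = -10*1 = -10)
K(h) = -10
s(j) - (K(-4)**2 - 10023) = (59 + 69**2) - ((-10)**2 - 10023) = (59 + 4761) - (100 - 10023) = 4820 - 1*(-9923) = 4820 + 9923 = 14743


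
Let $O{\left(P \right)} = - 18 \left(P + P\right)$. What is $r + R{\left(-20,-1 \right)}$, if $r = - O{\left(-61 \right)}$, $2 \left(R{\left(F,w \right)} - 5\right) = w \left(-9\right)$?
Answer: $- \frac{4373}{2} \approx -2186.5$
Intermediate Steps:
$O{\left(P \right)} = - 36 P$ ($O{\left(P \right)} = - 18 \cdot 2 P = - 36 P$)
$R{\left(F,w \right)} = 5 - \frac{9 w}{2}$ ($R{\left(F,w \right)} = 5 + \frac{w \left(-9\right)}{2} = 5 + \frac{\left(-9\right) w}{2} = 5 - \frac{9 w}{2}$)
$r = -2196$ ($r = - \left(-36\right) \left(-61\right) = \left(-1\right) 2196 = -2196$)
$r + R{\left(-20,-1 \right)} = -2196 + \left(5 - - \frac{9}{2}\right) = -2196 + \left(5 + \frac{9}{2}\right) = -2196 + \frac{19}{2} = - \frac{4373}{2}$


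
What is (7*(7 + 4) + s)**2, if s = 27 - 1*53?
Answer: 2601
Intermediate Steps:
s = -26 (s = 27 - 53 = -26)
(7*(7 + 4) + s)**2 = (7*(7 + 4) - 26)**2 = (7*11 - 26)**2 = (77 - 26)**2 = 51**2 = 2601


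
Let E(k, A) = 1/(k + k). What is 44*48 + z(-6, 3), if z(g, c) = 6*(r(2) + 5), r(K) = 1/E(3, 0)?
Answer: 2178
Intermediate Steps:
E(k, A) = 1/(2*k)
r(K) = 6 (r(K) = 1/((½)/3) = 1/((½)*(⅓)) = 1/(⅙) = 1*6 = 6)
z(g, c) = 66 (z(g, c) = 6*(6 + 5) = 6*11 = 66)
44*48 + z(-6, 3) = 44*48 + 66 = 2112 + 66 = 2178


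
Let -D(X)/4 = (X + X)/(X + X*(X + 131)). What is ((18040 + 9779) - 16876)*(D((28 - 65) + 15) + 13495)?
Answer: 8122124403/55 ≈ 1.4767e+8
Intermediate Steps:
D(X) = -8*X/(X + X*(131 + X)) (D(X) = -4*(X + X)/(X + X*(X + 131)) = -4*2*X/(X + X*(131 + X)) = -8*X/(X + X*(131 + X)))
((18040 + 9779) - 16876)*(D((28 - 65) + 15) + 13495) = ((18040 + 9779) - 16876)*(-8/(132 + ((28 - 65) + 15)) + 13495) = (27819 - 16876)*(-8/(132 + (-37 + 15)) + 13495) = 10943*(-8/(132 - 22) + 13495) = 10943*(-8/110 + 13495) = 10943*(-8*1/110 + 13495) = 10943*(-4/55 + 13495) = 10943*(742221/55) = 8122124403/55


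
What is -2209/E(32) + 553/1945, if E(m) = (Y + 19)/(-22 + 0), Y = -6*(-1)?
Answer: 18907387/9725 ≈ 1944.2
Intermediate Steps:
Y = 6
E(m) = -25/22 (E(m) = (6 + 19)/(-22 + 0) = 25/(-22) = 25*(-1/22) = -25/22)
-2209/E(32) + 553/1945 = -2209/(-25/22) + 553/1945 = -2209*(-22/25) + 553*(1/1945) = 48598/25 + 553/1945 = 18907387/9725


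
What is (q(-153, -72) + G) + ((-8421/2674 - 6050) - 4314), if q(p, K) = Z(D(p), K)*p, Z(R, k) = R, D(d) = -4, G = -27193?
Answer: -14114193/382 ≈ -36948.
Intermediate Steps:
q(p, K) = -4*p
(q(-153, -72) + G) + ((-8421/2674 - 6050) - 4314) = (-4*(-153) - 27193) + ((-8421/2674 - 6050) - 4314) = (612 - 27193) + ((-8421*1/2674 - 6050) - 4314) = -26581 + ((-1203/382 - 6050) - 4314) = -26581 + (-2312303/382 - 4314) = -26581 - 3960251/382 = -14114193/382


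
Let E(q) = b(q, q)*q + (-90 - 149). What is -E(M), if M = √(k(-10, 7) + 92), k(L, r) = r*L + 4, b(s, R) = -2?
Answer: 239 + 2*√26 ≈ 249.20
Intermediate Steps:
k(L, r) = 4 + L*r (k(L, r) = L*r + 4 = 4 + L*r)
M = √26 (M = √((4 - 10*7) + 92) = √((4 - 70) + 92) = √(-66 + 92) = √26 ≈ 5.0990)
E(q) = -239 - 2*q (E(q) = -2*q + (-90 - 149) = -2*q - 239 = -239 - 2*q)
-E(M) = -(-239 - 2*√26) = 239 + 2*√26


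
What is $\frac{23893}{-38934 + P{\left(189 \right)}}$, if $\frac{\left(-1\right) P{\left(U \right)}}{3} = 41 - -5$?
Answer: $- \frac{23893}{39072} \approx -0.61151$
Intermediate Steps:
$P{\left(U \right)} = -138$ ($P{\left(U \right)} = - 3 \left(41 - -5\right) = - 3 \left(41 + 5\right) = \left(-3\right) 46 = -138$)
$\frac{23893}{-38934 + P{\left(189 \right)}} = \frac{23893}{-38934 - 138} = \frac{23893}{-39072} = 23893 \left(- \frac{1}{39072}\right) = - \frac{23893}{39072}$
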